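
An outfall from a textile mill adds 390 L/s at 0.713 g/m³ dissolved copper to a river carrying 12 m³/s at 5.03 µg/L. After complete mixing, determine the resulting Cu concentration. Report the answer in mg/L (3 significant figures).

0.0273 mg/L

390 L/s = 0.39 m³/s.
5.03 µg/L = 0.00503 mg/L.
By mass balance at complete mixing, C = (0.39·0.713 + 12·0.00503) / (0.39 + 12) = 0.3384/12.39 = 0.02731 mg/L.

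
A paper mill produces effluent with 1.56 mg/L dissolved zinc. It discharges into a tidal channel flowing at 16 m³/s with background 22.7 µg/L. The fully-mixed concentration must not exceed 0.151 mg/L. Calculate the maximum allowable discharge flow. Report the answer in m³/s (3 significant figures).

22.7 µg/L = 0.0227 mg/L.
Mass balance at complete mixing: C_std·(Q_w + Q_r) = Q_w·C_e + Q_r·C_b.
Rearranging, Q_w = Q_r·(C_std − C_b)/(C_e − C_std) = 16·(0.151 − 0.0227) / (1.56 − 0.151) = 1.457 m³/s.

1.46 m³/s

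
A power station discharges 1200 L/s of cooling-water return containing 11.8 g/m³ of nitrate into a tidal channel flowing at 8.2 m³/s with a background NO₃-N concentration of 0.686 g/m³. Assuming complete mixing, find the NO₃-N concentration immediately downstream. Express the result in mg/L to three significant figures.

1200 L/s = 1.2 m³/s.
By mass balance at complete mixing, C = (1.2·11.8 + 8.2·0.686) / (1.2 + 8.2) = 19.79/9.4 = 2.105 mg/L.

2.10 mg/L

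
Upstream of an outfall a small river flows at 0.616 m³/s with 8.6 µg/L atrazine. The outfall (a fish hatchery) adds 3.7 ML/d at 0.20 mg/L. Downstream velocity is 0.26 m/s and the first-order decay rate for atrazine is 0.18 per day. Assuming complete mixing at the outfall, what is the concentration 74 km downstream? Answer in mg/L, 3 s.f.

0.0116 mg/L

3.7 ML/d = 0.04282 m³/s.
8.6 µg/L = 0.0086 mg/L.
After complete mixing, C₀ = (0.04282·0.2 + 0.616·0.0086) / 0.6588 = 0.02104 mg/L.
Travel time t = 7.4e+04 m / 0.26 m/s = 2.846e+05 s = 3.294 d.
C = 0.02104·exp(−0.18·3.294) = 0.02104·0.5527 = 0.01163 mg/L.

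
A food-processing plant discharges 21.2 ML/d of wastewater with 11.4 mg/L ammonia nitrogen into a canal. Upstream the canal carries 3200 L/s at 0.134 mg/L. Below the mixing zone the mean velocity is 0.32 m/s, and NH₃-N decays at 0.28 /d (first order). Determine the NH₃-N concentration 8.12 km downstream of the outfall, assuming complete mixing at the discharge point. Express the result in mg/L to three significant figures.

0.862 mg/L

21.2 ML/d = 0.2454 m³/s.
3200 L/s = 3.2 m³/s.
After complete mixing, C₀ = (0.2454·11.4 + 3.2·0.134) / 3.445 = 0.9363 mg/L.
Travel time t = 8120 m / 0.32 m/s = 2.537e+04 s = 0.2937 d.
C = 0.9363·exp(−0.28·0.2937) = 0.9363·0.9211 = 0.8624 mg/L.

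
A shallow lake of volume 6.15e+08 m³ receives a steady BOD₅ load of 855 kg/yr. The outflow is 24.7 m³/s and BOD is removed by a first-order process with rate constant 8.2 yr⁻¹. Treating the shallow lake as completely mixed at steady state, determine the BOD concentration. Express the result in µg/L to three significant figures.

Outflow Q = 24.7 m³/s × 3.156e+07 s/yr = 7.795e+08 m³/yr.
Steady-state CSTR mass balance: W = Q·C + k·V·C, so C = W/(Q + kV).
Q + kV = 7.795e+08 + 8.2·6.15e+08 = 5.822e+09 m³/yr.
C = 855/5.822e+09 = 1.468e-07 kg/m³ = 0.0001468 mg/L = 0.1468 µg/L.

0.147 µg/L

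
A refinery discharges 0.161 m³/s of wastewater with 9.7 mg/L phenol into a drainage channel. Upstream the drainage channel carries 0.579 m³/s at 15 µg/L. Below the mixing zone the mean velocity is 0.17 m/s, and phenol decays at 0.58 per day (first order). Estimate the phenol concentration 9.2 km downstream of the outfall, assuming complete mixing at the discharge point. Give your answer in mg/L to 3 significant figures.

15 µg/L = 0.015 mg/L.
After complete mixing, C₀ = (0.161·9.7 + 0.579·0.015) / 0.74 = 2.122 mg/L.
Travel time t = 9200 m / 0.17 m/s = 5.412e+04 s = 0.6264 d.
C = 2.122·exp(−0.58·0.6264) = 2.122·0.6954 = 1.476 mg/L.

1.48 mg/L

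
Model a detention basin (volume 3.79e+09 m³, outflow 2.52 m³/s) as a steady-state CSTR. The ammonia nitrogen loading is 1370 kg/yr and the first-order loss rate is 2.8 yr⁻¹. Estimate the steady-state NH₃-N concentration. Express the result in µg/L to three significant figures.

0.128 µg/L

Outflow Q = 2.52 m³/s × 3.156e+07 s/yr = 7.953e+07 m³/yr.
Steady-state CSTR mass balance: W = Q·C + k·V·C, so C = W/(Q + kV).
Q + kV = 7.953e+07 + 2.8·3.79e+09 = 1.069e+10 m³/yr.
C = 1370/1.069e+10 = 1.281e-07 kg/m³ = 0.0001281 mg/L = 0.1281 µg/L.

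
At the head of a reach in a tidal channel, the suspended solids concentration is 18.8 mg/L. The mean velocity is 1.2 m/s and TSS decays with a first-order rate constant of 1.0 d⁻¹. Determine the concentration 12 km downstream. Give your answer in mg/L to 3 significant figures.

Travel time t = 12 km / 1.2 m/s = 1.2e+04/1.2 = 1e+04 s = 0.1157 d.
First-order decay: C = 18.8·exp(−1.0·0.1157) = 18.8·0.8907 = 16.75 mg/L.

16.7 mg/L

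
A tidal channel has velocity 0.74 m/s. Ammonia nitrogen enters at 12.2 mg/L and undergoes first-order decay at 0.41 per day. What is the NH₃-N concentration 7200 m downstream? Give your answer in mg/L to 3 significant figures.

11.6 mg/L

Travel time t = 7200 m / 0.74 m/s = 7200/0.74 = 9730 s = 0.1126 d.
First-order decay: C = 12.2·exp(−0.41·0.1126) = 12.2·0.9549 = 11.65 mg/L.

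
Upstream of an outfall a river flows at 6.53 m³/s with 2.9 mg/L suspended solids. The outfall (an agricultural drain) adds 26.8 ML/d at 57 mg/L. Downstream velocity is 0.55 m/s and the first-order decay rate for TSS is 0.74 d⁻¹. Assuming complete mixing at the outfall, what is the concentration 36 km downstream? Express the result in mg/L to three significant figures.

3.06 mg/L

26.8 ML/d = 0.3102 m³/s.
After complete mixing, C₀ = (0.3102·57 + 6.53·2.9) / 6.84 = 5.353 mg/L.
Travel time t = 3.6e+04 m / 0.55 m/s = 6.545e+04 s = 0.7576 d.
C = 5.353·exp(−0.74·0.7576) = 5.353·0.5709 = 3.056 mg/L.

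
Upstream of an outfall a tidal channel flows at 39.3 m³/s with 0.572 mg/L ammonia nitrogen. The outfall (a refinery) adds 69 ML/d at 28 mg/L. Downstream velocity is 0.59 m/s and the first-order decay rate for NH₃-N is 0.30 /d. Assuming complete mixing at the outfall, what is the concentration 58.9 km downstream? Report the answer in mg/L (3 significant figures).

69 ML/d = 0.7986 m³/s.
After complete mixing, C₀ = (0.7986·28 + 39.3·0.572) / 40.1 = 1.118 mg/L.
Travel time t = 5.89e+04 m / 0.59 m/s = 9.983e+04 s = 1.155 d.
C = 1.118·exp(−0.30·1.155) = 1.118·0.7071 = 0.7907 mg/L.

0.791 mg/L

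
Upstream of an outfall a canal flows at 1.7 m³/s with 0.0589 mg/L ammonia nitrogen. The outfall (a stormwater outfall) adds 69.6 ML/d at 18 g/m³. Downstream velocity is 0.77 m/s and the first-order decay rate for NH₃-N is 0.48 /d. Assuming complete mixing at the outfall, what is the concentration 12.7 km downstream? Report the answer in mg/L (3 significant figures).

5.32 mg/L

69.6 ML/d = 0.8056 m³/s.
After complete mixing, C₀ = (0.8056·18 + 1.7·0.0589) / 2.506 = 5.827 mg/L.
Travel time t = 1.27e+04 m / 0.77 m/s = 1.649e+04 s = 0.1909 d.
C = 5.827·exp(−0.48·0.1909) = 5.827·0.9124 = 5.317 mg/L.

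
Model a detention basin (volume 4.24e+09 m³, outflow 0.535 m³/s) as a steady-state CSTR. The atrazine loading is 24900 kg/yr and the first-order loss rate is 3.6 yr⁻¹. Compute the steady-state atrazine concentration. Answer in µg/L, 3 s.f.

1.63 µg/L

Outflow Q = 0.535 m³/s × 3.156e+07 s/yr = 1.688e+07 m³/yr.
Steady-state CSTR mass balance: W = Q·C + k·V·C, so C = W/(Q + kV).
Q + kV = 1.688e+07 + 3.6·4.24e+09 = 1.528e+10 m³/yr.
C = 24900/1.528e+10 = 1.629e-06 kg/m³ = 0.001629 mg/L = 1.629 µg/L.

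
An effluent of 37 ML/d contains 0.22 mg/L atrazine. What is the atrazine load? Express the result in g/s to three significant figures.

37 ML/d = 0.4282 m³/s.
Mass flux = Q·C = 0.4282 m³/s × 0.22 g/m³ = 0.09421 g/s.

0.0942 g/s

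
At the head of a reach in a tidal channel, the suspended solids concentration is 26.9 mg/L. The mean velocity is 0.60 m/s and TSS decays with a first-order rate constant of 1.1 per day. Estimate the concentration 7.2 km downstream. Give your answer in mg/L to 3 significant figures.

Travel time t = 7.2 km / 0.60 m/s = 7200/0.60 = 1.2e+04 s = 0.1389 d.
First-order decay: C = 26.9·exp(−1.1·0.1389) = 26.9·0.8583 = 23.09 mg/L.

23.1 mg/L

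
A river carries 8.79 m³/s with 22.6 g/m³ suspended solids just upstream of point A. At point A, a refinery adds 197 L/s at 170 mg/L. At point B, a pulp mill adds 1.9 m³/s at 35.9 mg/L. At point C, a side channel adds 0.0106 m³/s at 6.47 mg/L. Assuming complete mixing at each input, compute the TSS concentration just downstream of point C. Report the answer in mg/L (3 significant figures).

27.6 mg/L

197 L/s = 0.197 m³/s.
After input A: C = (8.79·22.6 + 0.197·170) / 8.987 = 25.83 mg/L.
After input B: C = (8.987·25.83 + 1.9·35.9) / 10.89 = 27.59 mg/L.
After input C: C = (10.89·27.59 + 0.0106·6.47) / 10.9 = 27.57 mg/L.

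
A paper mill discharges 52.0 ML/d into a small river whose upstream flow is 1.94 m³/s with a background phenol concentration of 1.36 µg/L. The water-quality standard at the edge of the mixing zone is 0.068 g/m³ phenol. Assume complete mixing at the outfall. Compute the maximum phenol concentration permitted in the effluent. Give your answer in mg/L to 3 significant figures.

0.283 mg/L

52.0 ML/d = 0.6019 m³/s.
1.36 µg/L = 0.00136 mg/L.
Mass balance: 0.068·2.542 = 0.6019·Cₑ + 1.94·0.00136.
Cₑ = (0.1728 − 0.002638) / 0.6019 = 0.2828 mg/L.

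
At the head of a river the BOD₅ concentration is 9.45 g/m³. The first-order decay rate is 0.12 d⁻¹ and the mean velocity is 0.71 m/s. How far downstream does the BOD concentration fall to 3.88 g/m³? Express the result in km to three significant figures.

From C = C₀·e^(−kt), t = ln(C₀/C)/k = ln(9.45/3.88)/0.12 = 0.8902/0.12 = 7.418 d.
Distance = v·t = 0.71 m/s × 6.409e+05 s = 4.551e+05 m = 455.1 km.

455 km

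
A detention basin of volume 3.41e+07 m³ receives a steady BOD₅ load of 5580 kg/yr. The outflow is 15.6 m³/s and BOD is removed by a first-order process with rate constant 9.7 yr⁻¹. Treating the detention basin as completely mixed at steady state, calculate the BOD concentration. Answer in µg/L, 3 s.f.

Outflow Q = 15.6 m³/s × 3.156e+07 s/yr = 4.923e+08 m³/yr.
Steady-state CSTR mass balance: W = Q·C + k·V·C, so C = W/(Q + kV).
Q + kV = 4.923e+08 + 9.7·3.41e+07 = 8.231e+08 m³/yr.
C = 5580/8.231e+08 = 6.78e-06 kg/m³ = 0.00678 mg/L = 6.78 µg/L.

6.78 µg/L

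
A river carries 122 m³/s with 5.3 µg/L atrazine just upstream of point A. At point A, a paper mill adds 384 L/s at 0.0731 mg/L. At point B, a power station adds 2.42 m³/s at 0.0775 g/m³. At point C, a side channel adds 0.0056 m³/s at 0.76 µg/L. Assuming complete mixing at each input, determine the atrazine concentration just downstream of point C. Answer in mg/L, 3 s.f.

0.00691 mg/L

5.3 µg/L = 0.0053 mg/L.
384 L/s = 0.384 m³/s.
After input A: C = (122·0.0053 + 0.384·0.0731) / 122.4 = 0.005513 mg/L.
After input B: C = (122.4·0.005513 + 2.42·0.0775) / 124.8 = 0.006909 mg/L.
0.76 µg/L = 0.00076 mg/L.
After input C: C = (124.8·0.006909 + 0.0056·0.00076) / 124.8 = 0.006908 mg/L.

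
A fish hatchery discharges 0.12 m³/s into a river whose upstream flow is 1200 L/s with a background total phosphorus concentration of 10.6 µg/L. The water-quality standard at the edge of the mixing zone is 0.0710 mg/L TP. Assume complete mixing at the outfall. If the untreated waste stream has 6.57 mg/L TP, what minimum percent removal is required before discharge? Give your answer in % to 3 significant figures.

89.7 %

1200 L/s = 1.2 m³/s.
10.6 µg/L = 0.0106 mg/L.
Mass balance: 0.071·1.32 = 0.12·Cₑ + 1.2·0.0106.
Cₑ = (0.09372 − 0.01272) / 0.12 = 0.675 mg/L.
Required removal = 1 − 0.675/6.57 = 89.73 %.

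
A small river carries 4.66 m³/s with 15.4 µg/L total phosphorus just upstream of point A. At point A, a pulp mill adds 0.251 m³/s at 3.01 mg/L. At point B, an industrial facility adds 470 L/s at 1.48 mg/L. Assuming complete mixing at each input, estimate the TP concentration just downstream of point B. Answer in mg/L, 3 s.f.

0.283 mg/L

15.4 µg/L = 0.0154 mg/L.
After input A: C = (4.66·0.0154 + 0.251·3.01) / 4.911 = 0.1685 mg/L.
470 L/s = 0.47 m³/s.
After input B: C = (4.911·0.1685 + 0.47·1.48) / 5.381 = 0.283 mg/L.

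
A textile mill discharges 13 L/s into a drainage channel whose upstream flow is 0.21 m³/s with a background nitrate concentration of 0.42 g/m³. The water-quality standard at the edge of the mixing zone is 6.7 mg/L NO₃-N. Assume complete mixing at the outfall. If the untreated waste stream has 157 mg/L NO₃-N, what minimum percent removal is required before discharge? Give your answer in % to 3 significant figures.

13 L/s = 0.013 m³/s.
Mass balance: 6.7·0.223 = 0.013·Cₑ + 0.21·0.42.
Cₑ = (1.494 − 0.0882) / 0.013 = 108.1 mg/L.
Required removal = 1 − 108.1/157 = 31.12 %.

31.1 %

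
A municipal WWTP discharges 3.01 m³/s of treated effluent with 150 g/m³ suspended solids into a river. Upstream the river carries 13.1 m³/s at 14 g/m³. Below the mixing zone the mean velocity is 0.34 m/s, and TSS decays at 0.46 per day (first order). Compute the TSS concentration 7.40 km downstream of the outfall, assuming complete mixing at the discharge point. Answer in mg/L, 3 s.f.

35.1 mg/L

After complete mixing, C₀ = (3.01·150 + 13.1·14) / 16.11 = 39.41 mg/L.
Travel time t = 7400 m / 0.34 m/s = 2.176e+04 s = 0.2519 d.
C = 39.41·exp(−0.46·0.2519) = 39.41·0.8906 = 35.1 mg/L.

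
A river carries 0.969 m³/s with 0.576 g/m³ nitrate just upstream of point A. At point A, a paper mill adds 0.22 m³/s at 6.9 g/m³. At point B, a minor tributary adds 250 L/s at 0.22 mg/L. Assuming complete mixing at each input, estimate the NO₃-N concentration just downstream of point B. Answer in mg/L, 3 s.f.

1.48 mg/L

After input A: C = (0.969·0.576 + 0.22·6.9) / 1.189 = 1.746 mg/L.
250 L/s = 0.25 m³/s.
After input B: C = (1.189·1.746 + 0.25·0.22) / 1.439 = 1.481 mg/L.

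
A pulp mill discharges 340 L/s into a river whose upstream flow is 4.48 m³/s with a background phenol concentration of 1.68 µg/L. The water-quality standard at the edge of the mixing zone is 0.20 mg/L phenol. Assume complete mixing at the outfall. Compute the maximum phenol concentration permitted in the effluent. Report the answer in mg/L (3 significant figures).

340 L/s = 0.34 m³/s.
1.68 µg/L = 0.00168 mg/L.
Mass balance: 0.2·4.82 = 0.34·Cₑ + 4.48·0.00168.
Cₑ = (0.964 − 0.007526) / 0.34 = 2.813 mg/L.

2.81 mg/L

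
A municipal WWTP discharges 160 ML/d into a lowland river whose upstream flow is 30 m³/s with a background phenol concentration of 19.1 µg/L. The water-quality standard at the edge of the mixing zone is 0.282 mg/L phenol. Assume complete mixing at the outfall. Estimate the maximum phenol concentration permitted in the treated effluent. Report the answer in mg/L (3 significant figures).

4.54 mg/L

160 ML/d = 1.852 m³/s.
19.1 µg/L = 0.0191 mg/L.
Mass balance: 0.282·31.85 = 1.852·Cₑ + 30·0.0191.
Cₑ = (8.982 − 0.573) / 1.852 = 4.541 mg/L.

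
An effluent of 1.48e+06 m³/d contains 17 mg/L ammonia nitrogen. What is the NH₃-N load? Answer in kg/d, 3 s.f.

25200 kg/d

1.48e+06 m³/d = 17.13 m³/s.
Mass flux = Q·C = 17.13 m³/s × 17 g/m³ = 291.2 g/s.
= 291.2 g/s × 86.4 = 2.516e+04 kg/d.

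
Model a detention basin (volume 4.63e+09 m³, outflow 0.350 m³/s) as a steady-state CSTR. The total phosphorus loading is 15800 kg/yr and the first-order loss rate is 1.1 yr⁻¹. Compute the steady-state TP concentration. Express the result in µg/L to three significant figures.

3.10 µg/L

Outflow Q = 0.350 m³/s × 3.156e+07 s/yr = 1.105e+07 m³/yr.
Steady-state CSTR mass balance: W = Q·C + k·V·C, so C = W/(Q + kV).
Q + kV = 1.105e+07 + 1.1·4.63e+09 = 5.104e+09 m³/yr.
C = 15800/5.104e+09 = 3.096e-06 kg/m³ = 0.003096 mg/L = 3.096 µg/L.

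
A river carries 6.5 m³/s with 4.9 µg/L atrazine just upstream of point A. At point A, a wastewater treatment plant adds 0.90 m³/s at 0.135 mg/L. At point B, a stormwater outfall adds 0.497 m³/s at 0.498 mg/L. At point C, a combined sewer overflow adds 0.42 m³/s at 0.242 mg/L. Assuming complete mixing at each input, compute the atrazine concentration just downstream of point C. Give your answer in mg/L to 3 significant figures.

0.0604 mg/L

4.9 µg/L = 0.0049 mg/L.
After input A: C = (6.5·0.0049 + 0.9·0.135) / 7.4 = 0.02072 mg/L.
After input B: C = (7.4·0.02072 + 0.497·0.498) / 7.897 = 0.05076 mg/L.
After input C: C = (7.897·0.05076 + 0.42·0.242) / 8.317 = 0.06042 mg/L.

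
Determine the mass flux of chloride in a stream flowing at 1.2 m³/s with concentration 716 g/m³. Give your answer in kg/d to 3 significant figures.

Mass flux = Q·C = 1.2 m³/s × 716 g/m³ = 859.2 g/s.
= 859.2 g/s × 86.4 = 7.423e+04 kg/d.

74200 kg/d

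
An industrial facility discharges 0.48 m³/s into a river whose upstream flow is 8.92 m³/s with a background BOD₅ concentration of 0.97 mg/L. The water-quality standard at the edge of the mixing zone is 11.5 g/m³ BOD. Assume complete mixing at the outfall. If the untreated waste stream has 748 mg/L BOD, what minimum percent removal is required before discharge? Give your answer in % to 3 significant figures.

Mass balance: 11.5·9.4 = 0.48·Cₑ + 8.92·0.97.
Cₑ = (108.1 − 8.652) / 0.48 = 207.2 mg/L.
Required removal = 1 − 207.2/748 = 72.3 %.

72.3 %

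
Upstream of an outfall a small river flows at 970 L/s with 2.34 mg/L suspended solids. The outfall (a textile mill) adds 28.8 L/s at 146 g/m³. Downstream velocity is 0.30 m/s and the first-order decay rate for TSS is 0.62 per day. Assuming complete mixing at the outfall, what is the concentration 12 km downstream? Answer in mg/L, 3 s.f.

4.86 mg/L

28.8 L/s = 0.0288 m³/s.
970 L/s = 0.97 m³/s.
After complete mixing, C₀ = (0.0288·146 + 0.97·2.34) / 0.9988 = 6.482 mg/L.
Travel time t = 1.2e+04 m / 0.30 m/s = 4e+04 s = 0.463 d.
C = 6.482·exp(−0.62·0.463) = 6.482·0.7505 = 4.865 mg/L.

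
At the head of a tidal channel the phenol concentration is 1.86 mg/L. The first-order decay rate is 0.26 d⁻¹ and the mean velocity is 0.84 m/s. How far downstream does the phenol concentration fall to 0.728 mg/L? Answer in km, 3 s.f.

262 km

From C = C₀·e^(−kt), t = ln(C₀/C)/k = ln(1.86/0.728)/0.26 = 0.938/0.26 = 3.608 d.
Distance = v·t = 0.84 m/s × 3.117e+05 s = 2.618e+05 m = 261.8 km.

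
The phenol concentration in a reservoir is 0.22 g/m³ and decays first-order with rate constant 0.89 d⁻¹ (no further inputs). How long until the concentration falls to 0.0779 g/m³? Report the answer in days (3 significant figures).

t = ln(C₀/C)/k = ln(0.22/0.0779)/0.89 = 1.038/0.89 = 1.167 d.

1.17 d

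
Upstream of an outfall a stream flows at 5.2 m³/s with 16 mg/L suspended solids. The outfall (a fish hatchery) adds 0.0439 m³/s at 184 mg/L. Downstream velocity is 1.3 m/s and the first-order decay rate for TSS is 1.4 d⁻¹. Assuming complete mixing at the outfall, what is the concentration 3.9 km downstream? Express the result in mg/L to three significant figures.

16.6 mg/L

After complete mixing, C₀ = (0.0439·184 + 5.2·16) / 5.244 = 17.41 mg/L.
Travel time t = 3900 m / 1.3 m/s = 3000 s = 0.03472 d.
C = 17.41·exp(−1.4·0.03472) = 17.41·0.9526 = 16.58 mg/L.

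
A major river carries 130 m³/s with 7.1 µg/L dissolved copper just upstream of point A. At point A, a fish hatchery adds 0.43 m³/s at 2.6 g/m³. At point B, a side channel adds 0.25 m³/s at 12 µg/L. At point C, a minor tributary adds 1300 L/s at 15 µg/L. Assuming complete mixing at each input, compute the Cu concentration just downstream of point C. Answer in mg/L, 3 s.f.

7.1 µg/L = 0.0071 mg/L.
After input A: C = (130·0.0071 + 0.43·2.6) / 130.4 = 0.01565 mg/L.
12 µg/L = 0.012 mg/L.
After input B: C = (130.4·0.01565 + 0.25·0.012) / 130.7 = 0.01564 mg/L.
1300 L/s = 1.3 m³/s.
15 µg/L = 0.015 mg/L.
After input C: C = (130.7·0.01564 + 1.3·0.015) / 132 = 0.01563 mg/L.

0.0156 mg/L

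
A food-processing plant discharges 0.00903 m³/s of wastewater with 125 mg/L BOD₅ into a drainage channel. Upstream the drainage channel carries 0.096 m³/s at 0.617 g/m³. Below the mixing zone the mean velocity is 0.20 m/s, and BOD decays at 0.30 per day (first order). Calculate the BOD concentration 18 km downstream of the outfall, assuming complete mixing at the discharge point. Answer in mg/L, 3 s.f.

8.28 mg/L

After complete mixing, C₀ = (0.00903·125 + 0.096·0.617) / 0.105 = 11.31 mg/L.
Travel time t = 1.8e+04 m / 0.20 m/s = 9e+04 s = 1.042 d.
C = 11.31·exp(−0.30·1.042) = 11.31·0.7316 = 8.275 mg/L.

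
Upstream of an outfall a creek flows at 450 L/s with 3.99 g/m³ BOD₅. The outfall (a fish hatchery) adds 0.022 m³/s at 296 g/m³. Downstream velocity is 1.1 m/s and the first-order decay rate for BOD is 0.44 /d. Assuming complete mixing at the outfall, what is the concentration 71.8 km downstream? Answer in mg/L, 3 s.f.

450 L/s = 0.45 m³/s.
After complete mixing, C₀ = (0.022·296 + 0.45·3.99) / 0.472 = 17.6 mg/L.
Travel time t = 7.18e+04 m / 1.1 m/s = 6.527e+04 s = 0.7555 d.
C = 17.6·exp(−0.44·0.7555) = 17.6·0.7172 = 12.62 mg/L.

12.6 mg/L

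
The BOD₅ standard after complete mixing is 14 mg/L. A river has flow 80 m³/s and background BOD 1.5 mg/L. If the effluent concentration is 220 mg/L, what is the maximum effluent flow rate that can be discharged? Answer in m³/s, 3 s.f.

Mass balance at complete mixing: C_std·(Q_w + Q_r) = Q_w·C_e + Q_r·C_b.
Rearranging, Q_w = Q_r·(C_std − C_b)/(C_e − C_std) = 80·(14 − 1.5) / (220 − 14) = 4.854 m³/s.

4.85 m³/s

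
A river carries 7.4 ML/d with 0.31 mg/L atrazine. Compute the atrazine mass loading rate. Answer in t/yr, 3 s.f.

0.838 t/yr

7.4 ML/d = 0.08565 m³/s.
Mass flux = Q·C = 0.08565 m³/s × 0.31 g/m³ = 0.02655 g/s.
= 0.02655 g/s × 31.56 = 0.8379 t/yr.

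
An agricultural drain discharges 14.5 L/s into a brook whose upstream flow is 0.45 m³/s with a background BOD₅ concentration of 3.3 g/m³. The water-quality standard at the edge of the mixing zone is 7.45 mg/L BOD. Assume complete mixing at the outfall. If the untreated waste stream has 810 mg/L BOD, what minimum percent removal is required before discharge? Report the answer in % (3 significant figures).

83.2 %

14.5 L/s = 0.0145 m³/s.
Mass balance: 7.45·0.4645 = 0.0145·Cₑ + 0.45·3.3.
Cₑ = (3.461 − 1.485) / 0.0145 = 136.2 mg/L.
Required removal = 1 − 136.2/810 = 83.18 %.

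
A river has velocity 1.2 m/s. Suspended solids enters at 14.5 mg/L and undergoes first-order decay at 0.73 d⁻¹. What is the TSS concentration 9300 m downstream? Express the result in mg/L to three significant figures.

Travel time t = 9300 m / 1.2 m/s = 9300/1.2 = 7750 s = 0.0897 d.
First-order decay: C = 14.5·exp(−0.73·0.0897) = 14.5·0.9366 = 13.58 mg/L.

13.6 mg/L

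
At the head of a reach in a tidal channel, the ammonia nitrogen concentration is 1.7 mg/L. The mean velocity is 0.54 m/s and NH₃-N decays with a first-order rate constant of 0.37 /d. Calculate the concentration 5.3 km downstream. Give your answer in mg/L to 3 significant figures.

1.63 mg/L

Travel time t = 5.3 km / 0.54 m/s = 5300/0.54 = 9815 s = 0.1136 d.
First-order decay: C = 1.7·exp(−0.37·0.1136) = 1.7·0.9588 = 1.63 mg/L.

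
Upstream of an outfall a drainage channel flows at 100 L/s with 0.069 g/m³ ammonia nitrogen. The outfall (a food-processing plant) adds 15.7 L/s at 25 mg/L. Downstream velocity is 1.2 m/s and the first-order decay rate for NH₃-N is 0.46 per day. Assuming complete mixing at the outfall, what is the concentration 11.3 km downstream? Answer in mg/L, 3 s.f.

15.7 L/s = 0.0157 m³/s.
100 L/s = 0.1 m³/s.
After complete mixing, C₀ = (0.0157·25 + 0.1·0.069) / 0.1157 = 3.452 mg/L.
Travel time t = 1.13e+04 m / 1.2 m/s = 9417 s = 0.109 d.
C = 3.452·exp(−0.46·0.109) = 3.452·0.9511 = 3.283 mg/L.

3.28 mg/L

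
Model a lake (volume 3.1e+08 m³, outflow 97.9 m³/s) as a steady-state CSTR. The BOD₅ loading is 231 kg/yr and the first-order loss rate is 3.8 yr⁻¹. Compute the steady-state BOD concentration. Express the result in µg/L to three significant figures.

Outflow Q = 97.9 m³/s × 3.156e+07 s/yr = 3.089e+09 m³/yr.
Steady-state CSTR mass balance: W = Q·C + k·V·C, so C = W/(Q + kV).
Q + kV = 3.089e+09 + 3.8·3.1e+08 = 4.267e+09 m³/yr.
C = 231/4.267e+09 = 5.413e-08 kg/m³ = 5.413e-05 mg/L = 0.05413 µg/L.

0.0541 µg/L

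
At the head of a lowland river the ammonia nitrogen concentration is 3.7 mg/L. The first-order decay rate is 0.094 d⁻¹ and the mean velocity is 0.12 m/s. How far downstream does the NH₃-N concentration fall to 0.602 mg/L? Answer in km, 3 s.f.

From C = C₀·e^(−kt), t = ln(C₀/C)/k = ln(3.7/0.602)/0.094 = 1.816/0.094 = 19.32 d.
Distance = v·t = 0.12 m/s × 1.669e+06 s = 2.003e+05 m = 200.3 km.

200 km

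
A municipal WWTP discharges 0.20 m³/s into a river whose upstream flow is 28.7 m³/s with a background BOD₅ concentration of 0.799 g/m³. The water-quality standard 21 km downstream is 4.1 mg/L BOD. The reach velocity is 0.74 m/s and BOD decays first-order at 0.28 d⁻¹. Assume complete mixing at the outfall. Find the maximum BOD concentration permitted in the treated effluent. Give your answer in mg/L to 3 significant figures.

535 mg/L

Travel time to the compliance point: t = 2.1e+04/0.74 = 2.838e+04 s = 0.3285 d; decay factor exp(−0.28·0.3285) = 0.9121.
So the concentration just after mixing may be at most 4.1/0.9121 = 4.495 mg/L.
Mass balance: 4.495·28.9 = 0.2·Cₑ + 28.7·0.799.
Cₑ = (129.9 − 22.93) / 0.2 = 534.9 mg/L.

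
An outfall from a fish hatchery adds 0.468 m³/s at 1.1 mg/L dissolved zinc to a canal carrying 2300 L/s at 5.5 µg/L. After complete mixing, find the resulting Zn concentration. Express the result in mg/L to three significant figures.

0.191 mg/L

2300 L/s = 2.3 m³/s.
5.5 µg/L = 0.0055 mg/L.
Conservation of mass across the mixing zone: C = (0.468·1.1 + 2.3·0.0055) / (0.468 + 2.3) = 0.5275/2.768 = 0.1906 mg/L.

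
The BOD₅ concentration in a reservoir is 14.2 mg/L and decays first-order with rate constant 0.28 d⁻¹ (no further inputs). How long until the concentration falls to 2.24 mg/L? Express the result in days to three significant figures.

t = ln(C₀/C)/k = ln(14.2/2.24)/0.28 = 1.847/0.28 = 6.596 d.

6.60 d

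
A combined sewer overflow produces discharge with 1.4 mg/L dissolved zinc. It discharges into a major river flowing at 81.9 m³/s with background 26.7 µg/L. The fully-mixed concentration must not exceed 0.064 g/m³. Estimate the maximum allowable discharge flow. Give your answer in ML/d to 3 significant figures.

198 ML/d

26.7 µg/L = 0.0267 mg/L.
Mass balance at complete mixing: C_std·(Q_w + Q_r) = Q_w·C_e + Q_r·C_b.
Rearranging, Q_w = Q_r·(C_std − C_b)/(C_e − C_std) = 81.9·(0.064 − 0.0267) / (1.4 − 0.064) = 2.287 m³/s.
= 197.6 ML/d.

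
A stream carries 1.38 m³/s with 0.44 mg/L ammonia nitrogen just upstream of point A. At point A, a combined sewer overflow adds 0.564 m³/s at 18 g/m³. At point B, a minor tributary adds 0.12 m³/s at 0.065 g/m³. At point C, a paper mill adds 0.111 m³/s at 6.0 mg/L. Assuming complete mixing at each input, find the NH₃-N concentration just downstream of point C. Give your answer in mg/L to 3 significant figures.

After input A: C = (1.38·0.44 + 0.564·18) / 1.944 = 5.535 mg/L.
After input B: C = (1.944·5.535 + 0.12·0.065) / 2.064 = 5.217 mg/L.
After input C: C = (2.064·5.217 + 0.111·6) / 2.175 = 5.257 mg/L.

5.26 mg/L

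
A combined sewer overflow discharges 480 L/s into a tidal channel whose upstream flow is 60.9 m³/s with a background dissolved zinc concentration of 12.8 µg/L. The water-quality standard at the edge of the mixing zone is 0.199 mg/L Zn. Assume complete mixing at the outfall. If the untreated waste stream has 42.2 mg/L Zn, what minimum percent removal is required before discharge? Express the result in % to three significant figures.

480 L/s = 0.48 m³/s.
12.8 µg/L = 0.0128 mg/L.
Mass balance: 0.199·61.38 = 0.48·Cₑ + 60.9·0.0128.
Cₑ = (12.21 − 0.7795) / 0.48 = 23.82 mg/L.
Required removal = 1 − 23.82/42.2 = 43.55 %.

43.5 %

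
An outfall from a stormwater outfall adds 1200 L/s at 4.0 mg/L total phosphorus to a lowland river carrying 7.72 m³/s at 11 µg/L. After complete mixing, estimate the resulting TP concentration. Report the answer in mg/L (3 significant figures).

1200 L/s = 1.2 m³/s.
11 µg/L = 0.011 mg/L.
Flow-weighted mixing gives C = (1.2·4 + 7.72·0.011) / (1.2 + 7.72) = 4.885/8.92 = 0.5476 mg/L.

0.548 mg/L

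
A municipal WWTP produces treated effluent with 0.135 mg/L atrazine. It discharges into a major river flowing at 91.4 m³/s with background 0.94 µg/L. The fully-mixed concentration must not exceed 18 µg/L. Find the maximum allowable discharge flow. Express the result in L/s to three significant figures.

13300 L/s

0.94 µg/L = 0.00094 mg/L.
18 µg/L = 0.018 mg/L.
Mass balance at complete mixing: C_std·(Q_w + Q_r) = Q_w·C_e + Q_r·C_b.
Rearranging, Q_w = Q_r·(C_std − C_b)/(C_e − C_std) = 91.4·(0.018 − 0.00094) / (0.135 − 0.018) = 13.33 m³/s.
= 1.333e+04 L/s.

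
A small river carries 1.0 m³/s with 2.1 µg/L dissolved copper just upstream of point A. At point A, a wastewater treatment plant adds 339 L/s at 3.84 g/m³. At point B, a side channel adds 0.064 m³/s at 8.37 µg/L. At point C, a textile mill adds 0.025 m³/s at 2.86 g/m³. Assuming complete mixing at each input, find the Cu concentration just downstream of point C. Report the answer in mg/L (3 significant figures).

2.1 µg/L = 0.0021 mg/L.
339 L/s = 0.339 m³/s.
After input A: C = (1·0.0021 + 0.339·3.84) / 1.339 = 0.9738 mg/L.
8.37 µg/L = 0.00837 mg/L.
After input B: C = (1.339·0.9738 + 0.064·0.00837) / 1.403 = 0.9297 mg/L.
After input C: C = (1.403·0.9297 + 0.025·2.86) / 1.428 = 0.9635 mg/L.

0.964 mg/L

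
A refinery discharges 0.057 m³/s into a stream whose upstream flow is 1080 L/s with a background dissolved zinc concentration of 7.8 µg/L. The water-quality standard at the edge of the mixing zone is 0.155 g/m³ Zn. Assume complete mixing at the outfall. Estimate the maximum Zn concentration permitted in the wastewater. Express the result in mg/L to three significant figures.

2.94 mg/L

1080 L/s = 1.08 m³/s.
7.8 µg/L = 0.0078 mg/L.
Mass balance: 0.155·1.137 = 0.057·Cₑ + 1.08·0.0078.
Cₑ = (0.1762 − 0.008424) / 0.057 = 2.944 mg/L.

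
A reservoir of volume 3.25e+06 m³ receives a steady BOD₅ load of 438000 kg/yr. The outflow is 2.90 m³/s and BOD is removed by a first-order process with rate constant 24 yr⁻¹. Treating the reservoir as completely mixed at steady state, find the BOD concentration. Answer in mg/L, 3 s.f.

2.58 mg/L

Outflow Q = 2.90 m³/s × 3.156e+07 s/yr = 9.152e+07 m³/yr.
Steady-state CSTR mass balance: W = Q·C + k·V·C, so C = W/(Q + kV).
Q + kV = 9.152e+07 + 24·3.25e+06 = 1.695e+08 m³/yr.
C = 438000/1.695e+08 = 0.002584 kg/m³ = 2.584 mg/L.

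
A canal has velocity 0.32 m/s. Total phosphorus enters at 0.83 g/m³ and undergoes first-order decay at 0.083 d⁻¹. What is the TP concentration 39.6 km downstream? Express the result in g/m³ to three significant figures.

Travel time t = 39.6 km / 0.32 m/s = 3.96e+04/0.32 = 1.238e+05 s = 1.432 d.
First-order decay: C = 0.83·exp(−0.083·1.432) = 0.83·0.8879 = 0.737 g/m³.

0.737 g/m³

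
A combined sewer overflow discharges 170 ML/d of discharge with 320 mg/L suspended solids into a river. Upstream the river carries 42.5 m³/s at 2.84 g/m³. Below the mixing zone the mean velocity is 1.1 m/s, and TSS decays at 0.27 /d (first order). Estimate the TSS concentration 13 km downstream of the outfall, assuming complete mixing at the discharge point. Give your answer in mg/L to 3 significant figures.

16.3 mg/L

170 ML/d = 1.968 m³/s.
After complete mixing, C₀ = (1.968·320 + 42.5·2.84) / 44.47 = 16.87 mg/L.
Travel time t = 1.3e+04 m / 1.1 m/s = 1.182e+04 s = 0.1368 d.
C = 16.87·exp(−0.27·0.1368) = 16.87·0.9637 = 16.26 mg/L.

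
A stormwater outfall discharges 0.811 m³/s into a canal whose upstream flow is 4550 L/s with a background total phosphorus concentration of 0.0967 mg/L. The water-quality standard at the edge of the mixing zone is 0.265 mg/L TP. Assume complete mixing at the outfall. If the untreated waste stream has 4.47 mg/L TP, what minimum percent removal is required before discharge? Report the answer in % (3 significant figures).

72.9 %

4550 L/s = 4.55 m³/s.
Mass balance: 0.265·5.361 = 0.811·Cₑ + 4.55·0.0967.
Cₑ = (1.421 − 0.44) / 0.811 = 1.209 mg/L.
Required removal = 1 − 1.209/4.47 = 72.95 %.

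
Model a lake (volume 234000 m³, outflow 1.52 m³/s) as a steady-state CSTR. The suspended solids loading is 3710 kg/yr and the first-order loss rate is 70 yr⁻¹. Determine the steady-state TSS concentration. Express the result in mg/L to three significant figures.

Outflow Q = 1.52 m³/s × 3.156e+07 s/yr = 4.797e+07 m³/yr.
Steady-state CSTR mass balance: W = Q·C + k·V·C, so C = W/(Q + kV).
Q + kV = 4.797e+07 + 70·234000 = 6.435e+07 m³/yr.
C = 3710/6.435e+07 = 5.766e-05 kg/m³ = 0.05766 mg/L.

0.0577 mg/L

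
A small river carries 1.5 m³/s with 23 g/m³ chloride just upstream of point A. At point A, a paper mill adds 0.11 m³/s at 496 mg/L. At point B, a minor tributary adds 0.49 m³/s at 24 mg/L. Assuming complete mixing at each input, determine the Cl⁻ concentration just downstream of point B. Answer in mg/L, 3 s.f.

48.0 mg/L

After input A: C = (1.5·23 + 0.11·496) / 1.61 = 55.32 mg/L.
After input B: C = (1.61·55.32 + 0.49·24) / 2.1 = 48.01 mg/L.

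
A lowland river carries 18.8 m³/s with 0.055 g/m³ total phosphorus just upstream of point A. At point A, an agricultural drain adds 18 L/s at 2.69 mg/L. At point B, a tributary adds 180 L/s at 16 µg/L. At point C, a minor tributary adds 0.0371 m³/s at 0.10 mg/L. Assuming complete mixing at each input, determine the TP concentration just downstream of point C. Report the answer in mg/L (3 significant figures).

18 L/s = 0.018 m³/s.
After input A: C = (18.8·0.055 + 0.018·2.69) / 18.82 = 0.05752 mg/L.
180 L/s = 0.18 m³/s.
16 µg/L = 0.016 mg/L.
After input B: C = (18.82·0.05752 + 0.18·0.016) / 19 = 0.05713 mg/L.
After input C: C = (19·0.05713 + 0.0371·0.1) / 19.04 = 0.05721 mg/L.

0.0572 mg/L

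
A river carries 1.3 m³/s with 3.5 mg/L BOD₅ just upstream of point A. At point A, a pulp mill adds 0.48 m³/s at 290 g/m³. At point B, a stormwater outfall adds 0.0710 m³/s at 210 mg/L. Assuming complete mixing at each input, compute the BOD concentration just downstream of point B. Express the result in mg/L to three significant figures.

After input A: C = (1.3·3.5 + 0.48·290) / 1.78 = 80.76 mg/L.
After input B: C = (1.78·80.76 + 0.071·210) / 1.851 = 85.72 mg/L.

85.7 mg/L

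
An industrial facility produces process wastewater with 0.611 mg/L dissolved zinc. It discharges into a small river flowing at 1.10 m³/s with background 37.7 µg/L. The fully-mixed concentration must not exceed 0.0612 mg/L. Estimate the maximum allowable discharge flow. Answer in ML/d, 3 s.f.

4.06 ML/d

37.7 µg/L = 0.0377 mg/L.
Mass balance at complete mixing: C_std·(Q_w + Q_r) = Q_w·C_e + Q_r·C_b.
Rearranging, Q_w = Q_r·(C_std − C_b)/(C_e − C_std) = 1.10·(0.0612 − 0.0377) / (0.611 − 0.0612) = 0.04702 m³/s.
= 4.062 ML/d.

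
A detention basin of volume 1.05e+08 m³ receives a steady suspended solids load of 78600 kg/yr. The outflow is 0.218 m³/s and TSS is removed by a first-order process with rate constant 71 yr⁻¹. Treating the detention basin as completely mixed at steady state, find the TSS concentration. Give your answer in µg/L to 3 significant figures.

10.5 µg/L

Outflow Q = 0.218 m³/s × 3.156e+07 s/yr = 6.88e+06 m³/yr.
Steady-state CSTR mass balance: W = Q·C + k·V·C, so C = W/(Q + kV).
Q + kV = 6.88e+06 + 71·1.05e+08 = 7.462e+09 m³/yr.
C = 78600/7.462e+09 = 1.053e-05 kg/m³ = 0.01053 mg/L = 10.53 µg/L.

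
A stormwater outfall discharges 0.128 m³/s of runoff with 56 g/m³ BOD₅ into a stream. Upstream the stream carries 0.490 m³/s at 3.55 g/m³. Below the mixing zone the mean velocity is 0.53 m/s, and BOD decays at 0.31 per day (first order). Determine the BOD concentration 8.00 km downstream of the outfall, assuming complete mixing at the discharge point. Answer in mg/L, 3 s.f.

13.7 mg/L

After complete mixing, C₀ = (0.128·56 + 0.49·3.55) / 0.618 = 14.41 mg/L.
Travel time t = 8000 m / 0.53 m/s = 1.509e+04 s = 0.1747 d.
C = 14.41·exp(−0.31·0.1747) = 14.41·0.9473 = 13.65 mg/L.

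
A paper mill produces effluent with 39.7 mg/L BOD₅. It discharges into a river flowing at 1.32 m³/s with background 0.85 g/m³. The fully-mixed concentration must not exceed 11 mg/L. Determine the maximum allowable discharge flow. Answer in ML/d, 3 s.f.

Mass balance at complete mixing: C_std·(Q_w + Q_r) = Q_w·C_e + Q_r·C_b.
Rearranging, Q_w = Q_r·(C_std − C_b)/(C_e − C_std) = 1.32·(11 − 0.85) / (39.7 − 11) = 0.4668 m³/s.
= 40.33 ML/d.

40.3 ML/d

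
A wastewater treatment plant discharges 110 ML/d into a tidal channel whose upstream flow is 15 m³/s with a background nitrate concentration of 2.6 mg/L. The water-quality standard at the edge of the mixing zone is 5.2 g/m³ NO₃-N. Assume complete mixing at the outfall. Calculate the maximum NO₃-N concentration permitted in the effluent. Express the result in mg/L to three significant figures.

110 ML/d = 1.273 m³/s.
Mass balance: 5.2·16.27 = 1.273·Cₑ + 15·2.6.
Cₑ = (84.62 − 39) / 1.273 = 35.83 mg/L.

35.8 mg/L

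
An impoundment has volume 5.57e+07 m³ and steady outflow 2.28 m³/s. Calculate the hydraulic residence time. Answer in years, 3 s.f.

Q = 2.28 m³/s × 3.156e+07 s/yr = 7.195e+07 m³/yr.
Hydraulic residence time τ = V/Q = 5.57e+07/7.195e+07 = 0.7741 yr.

0.774 yr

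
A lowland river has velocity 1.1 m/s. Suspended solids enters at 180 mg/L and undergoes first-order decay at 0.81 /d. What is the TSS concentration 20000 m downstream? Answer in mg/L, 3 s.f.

152 mg/L

Travel time t = 20000 m / 1.1 m/s = 2e+04/1.1 = 1.818e+04 s = 0.2104 d.
First-order decay: C = 180·exp(−0.81·0.2104) = 180·0.8433 = 151.8 mg/L.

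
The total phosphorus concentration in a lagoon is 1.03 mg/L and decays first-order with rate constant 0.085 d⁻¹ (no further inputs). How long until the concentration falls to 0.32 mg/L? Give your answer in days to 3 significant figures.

t = ln(C₀/C)/k = ln(1.03/0.32)/0.085 = 1.169/0.085 = 13.75 d.

13.8 d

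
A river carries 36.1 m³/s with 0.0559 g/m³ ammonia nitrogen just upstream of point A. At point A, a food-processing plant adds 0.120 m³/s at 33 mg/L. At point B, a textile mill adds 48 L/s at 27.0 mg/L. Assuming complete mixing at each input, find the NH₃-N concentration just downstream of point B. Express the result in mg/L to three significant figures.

After input A: C = (36.1·0.0559 + 0.12·33) / 36.22 = 0.165 mg/L.
48 L/s = 0.048 m³/s.
After input B: C = (36.22·0.165 + 0.048·27) / 36.27 = 0.2006 mg/L.

0.201 mg/L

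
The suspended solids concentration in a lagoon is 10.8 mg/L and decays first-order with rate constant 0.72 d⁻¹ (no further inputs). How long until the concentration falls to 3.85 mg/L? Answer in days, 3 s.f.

1.43 d

t = ln(C₀/C)/k = ln(10.8/3.85)/0.72 = 1.031/0.72 = 1.433 d.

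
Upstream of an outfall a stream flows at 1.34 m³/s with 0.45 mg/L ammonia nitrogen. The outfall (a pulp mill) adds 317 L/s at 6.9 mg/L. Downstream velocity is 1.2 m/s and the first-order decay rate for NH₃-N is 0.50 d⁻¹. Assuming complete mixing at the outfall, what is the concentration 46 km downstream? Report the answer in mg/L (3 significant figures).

1.35 mg/L

317 L/s = 0.317 m³/s.
After complete mixing, C₀ = (0.317·6.9 + 1.34·0.45) / 1.657 = 1.684 mg/L.
Travel time t = 4.6e+04 m / 1.2 m/s = 3.833e+04 s = 0.4437 d.
C = 1.684·exp(−0.50·0.4437) = 1.684·0.801 = 1.349 mg/L.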